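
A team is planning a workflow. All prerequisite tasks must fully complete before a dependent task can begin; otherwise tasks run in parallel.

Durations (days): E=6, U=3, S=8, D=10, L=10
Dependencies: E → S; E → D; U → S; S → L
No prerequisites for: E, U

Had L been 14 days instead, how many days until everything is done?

28

Actual critical path: E→S→L = 6+8+10 = 24 ⇒ 24 days.
Since L is critical, the +4 change carries straight to that chain (now 28 days).
That remains the longest chain; total 28 days.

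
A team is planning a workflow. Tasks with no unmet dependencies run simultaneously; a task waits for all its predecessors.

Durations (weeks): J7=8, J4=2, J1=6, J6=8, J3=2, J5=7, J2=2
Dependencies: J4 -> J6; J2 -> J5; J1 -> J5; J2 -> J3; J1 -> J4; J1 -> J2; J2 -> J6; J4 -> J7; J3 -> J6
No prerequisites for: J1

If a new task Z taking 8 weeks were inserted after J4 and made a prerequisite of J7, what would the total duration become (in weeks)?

24

Originally the schedule takes 18 weeks.
With Z inserted, J7 now waits for max(J4, Z).
New critical path: J1→J4→Z→J7 = 6+2+8+8 = 24 ⇒ 24 weeks.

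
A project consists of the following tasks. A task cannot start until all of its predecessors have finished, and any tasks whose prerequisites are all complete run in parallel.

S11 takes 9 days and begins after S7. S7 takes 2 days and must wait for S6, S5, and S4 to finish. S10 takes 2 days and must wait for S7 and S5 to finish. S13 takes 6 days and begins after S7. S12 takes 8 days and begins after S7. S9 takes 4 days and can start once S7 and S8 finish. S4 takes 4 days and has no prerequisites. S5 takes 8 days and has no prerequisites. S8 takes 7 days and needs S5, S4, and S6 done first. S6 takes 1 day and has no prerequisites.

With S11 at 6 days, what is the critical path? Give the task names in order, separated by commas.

S5, S8, S9

Baseline: S5→S7→S11 = 8+2+9 = 19 → 19 days.
S11 lies on that path, so at 6 days the path becomes 16 days.
The binding chain switches to S5→S8→S9 = 8+7+4 = 19; finish 19 days.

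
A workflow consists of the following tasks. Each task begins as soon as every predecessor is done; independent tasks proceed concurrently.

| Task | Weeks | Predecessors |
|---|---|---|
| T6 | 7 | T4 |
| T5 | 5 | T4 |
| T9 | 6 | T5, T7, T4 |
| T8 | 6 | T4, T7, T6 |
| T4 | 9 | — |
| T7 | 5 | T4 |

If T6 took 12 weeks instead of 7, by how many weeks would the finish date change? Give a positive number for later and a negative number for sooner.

Critical path before the change: T4→T6→T8 = 9+7+6 = 22 giving 22 weeks.
T6 lies on that path, so at 12 weeks the path becomes 27 weeks.
The critical path is still T4→T6→T8; finish is now 27 weeks.
Change in finish: 27 − 22 = +5 weeks.

5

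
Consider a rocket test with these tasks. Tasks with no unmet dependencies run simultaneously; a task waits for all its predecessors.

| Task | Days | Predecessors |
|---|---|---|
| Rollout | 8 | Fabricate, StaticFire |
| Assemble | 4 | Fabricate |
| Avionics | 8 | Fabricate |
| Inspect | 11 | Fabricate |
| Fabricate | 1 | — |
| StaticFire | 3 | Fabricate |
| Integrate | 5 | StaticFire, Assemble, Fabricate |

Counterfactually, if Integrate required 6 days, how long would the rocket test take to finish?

12

Actual critical path: Fabricate→StaticFire→Rollout = 1+3+8 = 12 ⇒ 12 days.
The longest path through Integrate is only 10 days, so Integrate has float 2.
The critical path is still Fabricate→StaticFire→Rollout; finish is now 12 days.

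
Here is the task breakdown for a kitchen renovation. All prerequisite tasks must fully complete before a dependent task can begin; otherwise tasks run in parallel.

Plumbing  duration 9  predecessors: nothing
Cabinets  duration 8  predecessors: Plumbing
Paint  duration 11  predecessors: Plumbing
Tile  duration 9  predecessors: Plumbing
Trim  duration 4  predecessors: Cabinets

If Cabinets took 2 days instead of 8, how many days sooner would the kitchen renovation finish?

1

Critical path before the change: Plumbing→Cabinets→Trim = 9+8+4 = 21 giving 21 days.
Cabinets is on the critical path; changing it to 2 makes that path 15 days.
New critical path: Plumbing→Paint = 9+11 = 20 ⇒ 20 days.
Change in finish: 20 − 21 = -1 days.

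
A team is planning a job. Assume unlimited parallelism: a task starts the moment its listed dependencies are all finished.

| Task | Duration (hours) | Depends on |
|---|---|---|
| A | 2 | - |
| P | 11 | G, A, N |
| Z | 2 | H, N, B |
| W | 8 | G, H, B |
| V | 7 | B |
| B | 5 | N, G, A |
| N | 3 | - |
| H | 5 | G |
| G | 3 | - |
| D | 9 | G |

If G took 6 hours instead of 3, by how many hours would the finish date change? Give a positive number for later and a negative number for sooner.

3

Critical path before the change: G→B→W = 3+5+8 = 16 giving 16 hours.
G is on the critical path; changing it to 6 makes that path 19 hours.
The critical path is still G→B→W; finish is now 19 hours.
Change in finish: 19 − 16 = +3 hours.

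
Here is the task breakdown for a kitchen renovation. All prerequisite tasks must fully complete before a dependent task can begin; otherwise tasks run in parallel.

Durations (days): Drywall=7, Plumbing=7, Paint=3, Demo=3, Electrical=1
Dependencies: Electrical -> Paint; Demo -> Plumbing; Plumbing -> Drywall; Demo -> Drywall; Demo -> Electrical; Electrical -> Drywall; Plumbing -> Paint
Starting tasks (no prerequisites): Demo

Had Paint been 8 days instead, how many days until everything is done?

18

As given, the longest chain is Demo→Plumbing→Drywall = 3+7+7 = 17, so the finish is 17 days.
Paint is off the critical path — its longest chain is 13 days, giving 4 of slack.
The binding chain switches to Demo→Plumbing→Paint = 3+7+8 = 18; finish 18 days.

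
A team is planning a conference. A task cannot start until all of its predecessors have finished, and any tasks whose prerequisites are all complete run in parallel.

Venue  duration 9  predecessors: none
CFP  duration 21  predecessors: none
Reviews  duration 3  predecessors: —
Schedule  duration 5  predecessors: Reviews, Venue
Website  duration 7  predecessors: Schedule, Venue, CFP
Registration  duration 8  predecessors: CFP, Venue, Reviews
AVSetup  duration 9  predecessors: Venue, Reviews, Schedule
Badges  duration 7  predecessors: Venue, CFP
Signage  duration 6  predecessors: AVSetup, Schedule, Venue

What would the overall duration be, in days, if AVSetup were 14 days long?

Critical path before the change: Venue→Schedule→AVSetup→Signage = 9+5+9+6 = 29 giving 29 days.
Since AVSetup is critical, the +5 change carries straight to that chain (now 34 days).
No other chain overtakes it, so the finish is 34 days.

34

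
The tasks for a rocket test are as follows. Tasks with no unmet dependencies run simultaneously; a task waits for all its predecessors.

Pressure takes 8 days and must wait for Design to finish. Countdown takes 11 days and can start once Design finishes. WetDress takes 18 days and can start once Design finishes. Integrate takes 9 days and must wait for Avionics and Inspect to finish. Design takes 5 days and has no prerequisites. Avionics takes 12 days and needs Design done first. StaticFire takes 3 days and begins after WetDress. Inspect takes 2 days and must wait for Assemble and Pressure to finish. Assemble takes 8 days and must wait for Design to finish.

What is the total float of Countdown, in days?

10

Design→Avionics→Integrate = 5+12+9 = 26 sets the makespan at 26 days.
Countdown finishes as early as 16 and must finish by 26.
Float = 26 − 16 = 10.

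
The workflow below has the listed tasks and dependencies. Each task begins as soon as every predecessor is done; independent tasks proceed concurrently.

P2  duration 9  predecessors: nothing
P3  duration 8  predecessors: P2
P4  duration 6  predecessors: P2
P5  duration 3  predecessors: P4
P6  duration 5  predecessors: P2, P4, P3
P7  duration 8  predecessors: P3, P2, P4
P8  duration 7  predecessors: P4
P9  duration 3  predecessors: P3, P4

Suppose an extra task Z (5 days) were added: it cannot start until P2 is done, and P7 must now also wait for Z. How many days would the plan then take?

Originally the plan takes 25 days.
With Z inserted, P7 now waits for max(P3, P2, P4, Z).
New critical path: P2→P3→P7 = 9+8+8 = 25 ⇒ 25 days.

25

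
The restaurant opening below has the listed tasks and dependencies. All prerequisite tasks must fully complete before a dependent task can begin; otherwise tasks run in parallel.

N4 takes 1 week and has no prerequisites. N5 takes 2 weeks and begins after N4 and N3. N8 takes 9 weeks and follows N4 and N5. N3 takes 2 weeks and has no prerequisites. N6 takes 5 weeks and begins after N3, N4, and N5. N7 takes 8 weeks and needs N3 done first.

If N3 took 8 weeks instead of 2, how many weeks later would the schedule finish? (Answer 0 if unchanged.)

6

Actual critical path: N3→N5→N8 = 2+2+9 = 13 ⇒ 13 weeks.
N3 lies on that path, so at 8 weeks the path becomes 19 weeks.
The critical path is still N3→N5→N8; finish is now 19 weeks.
Change in finish: 19 − 13 = +6 weeks.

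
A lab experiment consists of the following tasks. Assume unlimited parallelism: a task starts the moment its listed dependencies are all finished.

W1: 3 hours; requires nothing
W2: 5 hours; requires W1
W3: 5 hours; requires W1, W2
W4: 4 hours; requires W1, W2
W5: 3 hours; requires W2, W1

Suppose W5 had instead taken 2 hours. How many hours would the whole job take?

13

Actual critical path: W1→W2→W3 = 3+5+5 = 13 ⇒ 13 hours.
W5 has 2 hours of float (longest path through it is 11).
The critical path is still W1→W2→W3; finish is now 13 hours.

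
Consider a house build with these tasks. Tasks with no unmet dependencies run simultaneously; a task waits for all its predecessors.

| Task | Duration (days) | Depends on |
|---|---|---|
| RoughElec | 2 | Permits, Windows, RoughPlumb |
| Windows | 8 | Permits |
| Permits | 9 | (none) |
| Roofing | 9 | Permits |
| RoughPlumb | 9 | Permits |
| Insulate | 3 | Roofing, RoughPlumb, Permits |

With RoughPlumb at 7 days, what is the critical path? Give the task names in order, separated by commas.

The binding path is Permits→RoughPlumb→Insulate = 9+9+3 = 21; finish at 21 days.
RoughPlumb lies on that path, so at 7 days the path becomes 19 days.
New critical path: Permits→Roofing→Insulate = 9+9+3 = 21 ⇒ 21 days.

Permits, Roofing, Insulate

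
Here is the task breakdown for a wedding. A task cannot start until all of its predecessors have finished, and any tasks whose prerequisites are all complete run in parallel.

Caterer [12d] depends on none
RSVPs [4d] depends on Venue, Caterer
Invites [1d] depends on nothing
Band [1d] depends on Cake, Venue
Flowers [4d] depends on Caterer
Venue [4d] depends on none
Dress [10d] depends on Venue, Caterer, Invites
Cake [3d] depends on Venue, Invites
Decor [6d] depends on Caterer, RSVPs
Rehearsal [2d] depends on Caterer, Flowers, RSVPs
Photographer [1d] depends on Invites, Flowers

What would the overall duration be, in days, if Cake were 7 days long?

22

Actual critical path: Caterer→RSVPs→Decor = 12+4+6 = 22 ⇒ 22 days.
Cake has 14 days of float (longest path through it is 8).
That remains the longest chain; total 22 days.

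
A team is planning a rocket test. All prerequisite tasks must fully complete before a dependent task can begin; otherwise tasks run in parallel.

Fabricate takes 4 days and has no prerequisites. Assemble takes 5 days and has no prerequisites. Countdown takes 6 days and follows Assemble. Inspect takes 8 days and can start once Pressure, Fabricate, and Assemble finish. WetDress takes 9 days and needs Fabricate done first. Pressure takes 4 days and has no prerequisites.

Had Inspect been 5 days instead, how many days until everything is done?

13

Actual critical path: Assemble→Inspect = 5+8 = 13 ⇒ 13 days.
Since Inspect is critical, the -3 change carries straight to that chain (now 10 days).
The binding chain switches to Fabricate→WetDress = 4+9 = 13; finish 13 days.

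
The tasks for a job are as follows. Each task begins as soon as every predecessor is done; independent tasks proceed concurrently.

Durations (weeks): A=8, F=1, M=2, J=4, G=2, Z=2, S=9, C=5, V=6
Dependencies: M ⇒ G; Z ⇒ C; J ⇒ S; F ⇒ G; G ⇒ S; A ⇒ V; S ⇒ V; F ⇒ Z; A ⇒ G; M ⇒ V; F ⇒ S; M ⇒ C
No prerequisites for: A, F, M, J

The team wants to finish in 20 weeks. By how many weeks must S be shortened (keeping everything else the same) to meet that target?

Current finish: 25 weeks; target: 20.
S is on every critical path, so each week cut from S cuts the finish by one (this holds down to a finish of 17).
Need 25 − 20 = 5 weeks off S → S becomes 4 weeks, finish becomes 20.

5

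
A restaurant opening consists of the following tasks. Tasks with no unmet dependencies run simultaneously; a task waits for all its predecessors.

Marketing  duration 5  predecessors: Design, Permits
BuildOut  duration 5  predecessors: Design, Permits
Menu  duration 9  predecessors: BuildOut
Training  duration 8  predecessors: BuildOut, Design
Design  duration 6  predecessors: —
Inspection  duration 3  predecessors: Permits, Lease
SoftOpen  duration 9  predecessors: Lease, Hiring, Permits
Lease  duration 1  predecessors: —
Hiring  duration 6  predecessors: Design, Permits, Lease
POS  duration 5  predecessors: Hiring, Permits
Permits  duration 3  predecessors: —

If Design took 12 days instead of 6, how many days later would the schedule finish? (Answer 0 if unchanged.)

Actual critical path: Design→Hiring→SoftOpen = 6+6+9 = 21 ⇒ 21 days.
Design is on the critical path; changing it to 12 makes that path 27 days.
The critical path is still Design→Hiring→SoftOpen; finish is now 27 days.
Change in finish: 27 − 21 = +6 days.

6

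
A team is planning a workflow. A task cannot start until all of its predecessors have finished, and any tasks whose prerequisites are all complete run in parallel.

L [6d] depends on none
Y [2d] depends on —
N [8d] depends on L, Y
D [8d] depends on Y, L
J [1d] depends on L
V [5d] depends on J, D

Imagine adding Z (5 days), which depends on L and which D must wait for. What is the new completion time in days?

Originally the job takes 19 days.
With Z inserted, D now waits for max(Y, L, Z).
New critical path: L→Z→D→V = 6+5+8+5 = 24 ⇒ 24 days.

24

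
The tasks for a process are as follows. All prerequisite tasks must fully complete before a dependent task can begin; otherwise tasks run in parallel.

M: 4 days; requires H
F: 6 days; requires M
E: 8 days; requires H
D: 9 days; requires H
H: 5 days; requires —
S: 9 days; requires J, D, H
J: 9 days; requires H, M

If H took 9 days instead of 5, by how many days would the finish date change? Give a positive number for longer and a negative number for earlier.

The binding path is H→M→J→S = 5+4+9+9 = 27; finish at 27 days.
Since H is critical, the +4 change carries straight to that chain (now 31 days).
The critical path is still H→M→J→S; finish is now 31 days.
Change in finish: 31 − 27 = +4 days.

4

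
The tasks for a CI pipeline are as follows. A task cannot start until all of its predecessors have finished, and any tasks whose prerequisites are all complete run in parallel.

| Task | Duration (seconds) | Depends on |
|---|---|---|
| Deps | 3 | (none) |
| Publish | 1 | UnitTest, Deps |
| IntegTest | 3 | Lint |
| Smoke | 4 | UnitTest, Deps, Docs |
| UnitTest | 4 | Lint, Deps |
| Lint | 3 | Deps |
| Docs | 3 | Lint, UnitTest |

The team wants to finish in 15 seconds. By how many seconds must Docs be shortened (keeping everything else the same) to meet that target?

Current finish: 17 seconds; target: 15.
Docs is on every critical path, so each second cut from Docs cuts the finish by one (this holds down to a finish of 15).
Need 17 − 15 = 2 seconds off Docs → Docs becomes 1 second, finish becomes 15.

2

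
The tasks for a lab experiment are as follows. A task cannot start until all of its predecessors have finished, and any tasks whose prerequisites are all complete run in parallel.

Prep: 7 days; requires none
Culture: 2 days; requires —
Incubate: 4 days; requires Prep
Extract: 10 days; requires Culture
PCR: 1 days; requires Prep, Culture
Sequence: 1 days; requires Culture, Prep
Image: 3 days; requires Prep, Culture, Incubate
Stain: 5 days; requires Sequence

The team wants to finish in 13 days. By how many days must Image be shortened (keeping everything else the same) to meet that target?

1

Current finish: 14 days; target: 13.
Image is on every critical path, so each day cut from Image cuts the finish by one (this holds down to a finish of 13).
Need 14 − 13 = 1 day off Image → Image becomes 2 days, finish becomes 13.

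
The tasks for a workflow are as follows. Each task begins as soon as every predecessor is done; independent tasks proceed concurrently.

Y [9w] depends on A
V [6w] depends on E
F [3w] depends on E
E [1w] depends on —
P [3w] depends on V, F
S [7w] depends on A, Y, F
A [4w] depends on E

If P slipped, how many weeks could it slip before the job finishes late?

11

The longest chain is E→A→Y→S = 1+4+9+7 = 21; overall finish 21 weeks.
Longest path through P: 10 weeks (earliest finish 10, latest finish 21).
So P can slip 21 − 10 = 11 weeks.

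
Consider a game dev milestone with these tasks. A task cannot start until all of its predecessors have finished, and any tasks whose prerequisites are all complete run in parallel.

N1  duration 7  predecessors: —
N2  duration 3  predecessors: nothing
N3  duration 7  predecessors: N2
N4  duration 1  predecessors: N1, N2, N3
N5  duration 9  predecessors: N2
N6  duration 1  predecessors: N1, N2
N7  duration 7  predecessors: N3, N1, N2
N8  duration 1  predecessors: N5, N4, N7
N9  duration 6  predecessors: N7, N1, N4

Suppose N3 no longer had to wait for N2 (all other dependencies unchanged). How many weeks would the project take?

With the dependency in place, N2→N3→N7→N9 = 3+7+7+6 = 23 sets the finish at 23 weeks.
Without N2→N3, N3's earliest start moves from 3 to 0.
After: N1→N7→N9 = 7+7+6 = 20 → 20 weeks.

20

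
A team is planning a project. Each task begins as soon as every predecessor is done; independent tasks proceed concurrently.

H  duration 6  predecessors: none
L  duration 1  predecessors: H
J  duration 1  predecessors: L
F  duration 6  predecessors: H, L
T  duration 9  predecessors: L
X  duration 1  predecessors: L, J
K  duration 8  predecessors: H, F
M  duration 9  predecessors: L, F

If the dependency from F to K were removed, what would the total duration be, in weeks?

22

Before: longest chain H→L→F→M = 6+1+6+9 = 22, finish 22.
Without F→K, K's earliest start moves from 13 to 6.
New critical path: H→L→F→M = 6+1+6+9 = 22 ⇒ 22 weeks.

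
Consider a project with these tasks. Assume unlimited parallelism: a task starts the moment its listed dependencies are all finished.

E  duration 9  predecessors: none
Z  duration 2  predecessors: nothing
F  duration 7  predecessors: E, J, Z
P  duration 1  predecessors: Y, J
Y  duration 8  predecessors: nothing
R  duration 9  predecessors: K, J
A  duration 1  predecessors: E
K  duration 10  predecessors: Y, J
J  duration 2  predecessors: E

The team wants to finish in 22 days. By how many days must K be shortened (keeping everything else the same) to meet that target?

8

Current finish: 30 days; target: 22.
K is on every critical path, so each day cut from K cuts the finish by one (this holds down to a finish of 21).
Need 30 − 22 = 8 days off K → K becomes 2 days, finish becomes 22.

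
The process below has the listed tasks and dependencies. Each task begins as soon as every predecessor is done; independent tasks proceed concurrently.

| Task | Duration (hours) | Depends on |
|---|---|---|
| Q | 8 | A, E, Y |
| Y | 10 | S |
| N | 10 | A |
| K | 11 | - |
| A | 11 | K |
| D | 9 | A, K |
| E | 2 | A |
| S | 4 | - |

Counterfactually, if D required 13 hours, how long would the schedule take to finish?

35

The binding path is K→A→E→Q = 11+11+2+8 = 32; finish at 32 hours.
The longest path through D is only 31 hours, so D has float 1.
New critical path: K→A→D = 11+11+13 = 35 ⇒ 35 hours.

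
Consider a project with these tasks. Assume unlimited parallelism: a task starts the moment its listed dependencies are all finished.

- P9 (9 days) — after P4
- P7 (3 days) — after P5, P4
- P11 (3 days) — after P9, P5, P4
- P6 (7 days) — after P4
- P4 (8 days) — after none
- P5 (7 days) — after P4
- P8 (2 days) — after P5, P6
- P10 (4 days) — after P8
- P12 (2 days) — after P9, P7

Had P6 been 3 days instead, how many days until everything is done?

Actual critical path: P4→P6→P8→P10 = 8+7+2+4 = 21 ⇒ 21 days.
Since P6 is critical, the -4 change carries straight to that chain (now 17 days).
The binding chain switches to P4→P5→P8→P10 = 8+7+2+4 = 21; finish 21 days.

21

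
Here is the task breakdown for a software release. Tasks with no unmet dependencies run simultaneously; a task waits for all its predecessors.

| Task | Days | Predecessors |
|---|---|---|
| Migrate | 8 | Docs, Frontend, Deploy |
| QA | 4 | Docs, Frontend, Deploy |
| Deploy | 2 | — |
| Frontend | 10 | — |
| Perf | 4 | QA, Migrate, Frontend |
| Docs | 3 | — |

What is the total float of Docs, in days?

Frontend→Migrate→Perf = 10+8+4 = 22 sets the makespan at 22 days.
Longest path through Docs: 15 days (earliest finish 3, latest finish 10).
Slack of Docs = 7 − 0 = 7 days.

7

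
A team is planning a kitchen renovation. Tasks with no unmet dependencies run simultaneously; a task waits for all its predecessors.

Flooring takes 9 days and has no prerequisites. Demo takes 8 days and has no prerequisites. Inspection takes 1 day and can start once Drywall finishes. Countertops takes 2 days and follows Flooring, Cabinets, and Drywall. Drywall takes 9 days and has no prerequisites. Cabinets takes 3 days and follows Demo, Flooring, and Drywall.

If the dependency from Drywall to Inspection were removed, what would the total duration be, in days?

14

Before: longest chain Drywall→Cabinets→Countertops = 9+3+2 = 14, finish 14.
Without Drywall→Inspection, Inspection's earliest start moves from 9 to 0.
The longest chain is now Drywall→Cabinets→Countertops = 9+3+2 = 14, so the job takes 14 days.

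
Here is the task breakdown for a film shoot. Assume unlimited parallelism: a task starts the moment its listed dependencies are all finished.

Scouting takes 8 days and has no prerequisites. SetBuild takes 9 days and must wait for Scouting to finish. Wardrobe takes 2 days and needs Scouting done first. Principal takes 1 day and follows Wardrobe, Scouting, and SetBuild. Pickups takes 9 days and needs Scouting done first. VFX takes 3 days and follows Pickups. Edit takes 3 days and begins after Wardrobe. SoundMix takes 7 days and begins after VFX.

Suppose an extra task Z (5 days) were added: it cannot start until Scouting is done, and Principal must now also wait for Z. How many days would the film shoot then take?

27

Originally the film shoot takes 27 days.
With Z inserted, Principal now waits for max(Wardrobe, Scouting, SetBuild, Z).
New critical path: Scouting→Pickups→VFX→SoundMix = 8+9+3+7 = 27 ⇒ 27 days.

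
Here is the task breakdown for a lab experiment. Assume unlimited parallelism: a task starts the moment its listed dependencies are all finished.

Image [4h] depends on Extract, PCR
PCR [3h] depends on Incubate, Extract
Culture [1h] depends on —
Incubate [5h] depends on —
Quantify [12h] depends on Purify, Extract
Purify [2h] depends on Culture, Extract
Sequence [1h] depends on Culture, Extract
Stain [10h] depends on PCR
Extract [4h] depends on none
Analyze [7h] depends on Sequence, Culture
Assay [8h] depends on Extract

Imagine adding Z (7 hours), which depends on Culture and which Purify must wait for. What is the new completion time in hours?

22

Originally the job takes 18 hours.
With Z inserted, Purify now waits for max(Culture, Extract, Z).
New critical path: Culture→Z→Purify→Quantify = 1+7+2+12 = 22 ⇒ 22 hours.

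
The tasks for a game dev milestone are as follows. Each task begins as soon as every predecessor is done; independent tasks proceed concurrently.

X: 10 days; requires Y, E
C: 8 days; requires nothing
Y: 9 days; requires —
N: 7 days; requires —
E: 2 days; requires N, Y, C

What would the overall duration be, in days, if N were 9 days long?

Critical path before the change: Y→E→X = 9+2+10 = 21 giving 21 days.
N is off the critical path — its longest chain is 19 days, giving 2 of slack.
That remains the longest chain; total 21 days.

21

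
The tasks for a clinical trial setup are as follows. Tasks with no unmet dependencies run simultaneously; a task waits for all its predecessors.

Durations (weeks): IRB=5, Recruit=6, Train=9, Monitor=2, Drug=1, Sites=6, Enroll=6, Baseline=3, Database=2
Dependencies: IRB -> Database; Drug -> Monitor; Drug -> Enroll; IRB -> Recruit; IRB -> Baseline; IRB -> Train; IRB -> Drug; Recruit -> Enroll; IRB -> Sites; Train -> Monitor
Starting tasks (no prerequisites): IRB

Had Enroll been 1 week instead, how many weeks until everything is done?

16

Actual critical path: IRB→Recruit→Enroll = 5+6+6 = 17 ⇒ 17 weeks.
Enroll lies on that path, so at 1 week the path becomes 12 weeks.
New critical path: IRB→Train→Monitor = 5+9+2 = 16 ⇒ 16 weeks.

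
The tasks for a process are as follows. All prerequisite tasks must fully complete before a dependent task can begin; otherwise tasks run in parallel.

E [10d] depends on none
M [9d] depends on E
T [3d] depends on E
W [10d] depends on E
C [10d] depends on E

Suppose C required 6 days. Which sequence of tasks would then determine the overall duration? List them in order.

The binding path is E→C = 10+10 = 20; finish at 20 days.
C lies on that path, so at 6 days the path becomes 16 days.
The binding chain switches to E→W = 10+10 = 20; finish 20 days.

E, W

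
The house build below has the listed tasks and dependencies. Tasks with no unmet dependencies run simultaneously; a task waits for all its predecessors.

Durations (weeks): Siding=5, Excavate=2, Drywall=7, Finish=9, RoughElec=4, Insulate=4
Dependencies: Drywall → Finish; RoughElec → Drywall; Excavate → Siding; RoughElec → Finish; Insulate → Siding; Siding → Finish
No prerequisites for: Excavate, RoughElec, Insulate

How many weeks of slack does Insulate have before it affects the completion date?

2

Critical path: RoughElec→Drywall→Finish = 4+7+9 = 20, so the finish is 20 weeks.
Insulate finishes as early as 4 and must finish by 6.
Float = 20 − 18 = 2.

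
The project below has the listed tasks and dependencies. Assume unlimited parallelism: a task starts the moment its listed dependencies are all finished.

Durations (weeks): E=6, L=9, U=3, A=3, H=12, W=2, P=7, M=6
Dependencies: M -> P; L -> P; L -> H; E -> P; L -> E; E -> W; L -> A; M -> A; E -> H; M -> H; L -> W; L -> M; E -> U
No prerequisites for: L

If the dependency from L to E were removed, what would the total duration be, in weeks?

With the dependency in place, L→M→H = 9+6+12 = 27 sets the finish at 27 weeks.
Without L→E, E's earliest start moves from 9 to 0.
New critical path: L→M→H = 9+6+12 = 27 ⇒ 27 weeks.

27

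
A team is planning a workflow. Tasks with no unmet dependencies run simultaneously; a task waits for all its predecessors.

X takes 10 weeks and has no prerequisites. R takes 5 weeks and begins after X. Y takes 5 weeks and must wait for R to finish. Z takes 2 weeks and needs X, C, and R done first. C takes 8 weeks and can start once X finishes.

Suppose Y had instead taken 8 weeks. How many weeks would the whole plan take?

Baseline: X→R→Y = 10+5+5 = 20 → 20 weeks.
Since Y is critical, the +3 change carries straight to that chain (now 23 weeks).
That remains the longest chain; total 23 weeks.

23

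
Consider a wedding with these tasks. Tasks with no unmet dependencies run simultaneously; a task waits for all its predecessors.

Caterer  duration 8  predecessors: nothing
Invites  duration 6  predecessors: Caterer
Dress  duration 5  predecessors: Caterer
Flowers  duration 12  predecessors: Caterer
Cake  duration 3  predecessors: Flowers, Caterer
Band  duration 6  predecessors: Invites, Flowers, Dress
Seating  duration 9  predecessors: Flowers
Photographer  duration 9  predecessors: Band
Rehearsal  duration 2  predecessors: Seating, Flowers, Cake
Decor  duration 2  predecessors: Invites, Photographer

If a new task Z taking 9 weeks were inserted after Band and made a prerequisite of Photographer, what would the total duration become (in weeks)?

Originally the schedule takes 37 weeks.
With Z inserted, Photographer now waits for max(Band, Z).
New critical path: Caterer→Flowers→Band→Z→Photographer→Decor = 8+12+6+9+9+2 = 46 ⇒ 46 weeks.

46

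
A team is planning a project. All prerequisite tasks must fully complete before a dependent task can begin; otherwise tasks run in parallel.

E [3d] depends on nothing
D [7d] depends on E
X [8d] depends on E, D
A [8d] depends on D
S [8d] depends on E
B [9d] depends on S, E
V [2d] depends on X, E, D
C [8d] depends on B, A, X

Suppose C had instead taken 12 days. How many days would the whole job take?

Actual critical path: E→S→B→C = 3+8+9+8 = 28 ⇒ 28 days.
C lies on that path, so at 12 days the path becomes 32 days.
The critical path is still E→S→B→C; finish is now 32 days.

32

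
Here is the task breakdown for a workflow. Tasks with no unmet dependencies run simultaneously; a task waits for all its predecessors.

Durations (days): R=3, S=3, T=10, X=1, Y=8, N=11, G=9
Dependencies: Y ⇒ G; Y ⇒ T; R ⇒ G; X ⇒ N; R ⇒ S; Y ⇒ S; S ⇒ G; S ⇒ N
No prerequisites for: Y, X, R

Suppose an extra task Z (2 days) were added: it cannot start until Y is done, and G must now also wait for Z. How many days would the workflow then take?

22

Originally the workflow takes 22 days.
With Z inserted, G now waits for max(S, R, Y, Z).
New critical path: Y→S→N = 8+3+11 = 22 ⇒ 22 days.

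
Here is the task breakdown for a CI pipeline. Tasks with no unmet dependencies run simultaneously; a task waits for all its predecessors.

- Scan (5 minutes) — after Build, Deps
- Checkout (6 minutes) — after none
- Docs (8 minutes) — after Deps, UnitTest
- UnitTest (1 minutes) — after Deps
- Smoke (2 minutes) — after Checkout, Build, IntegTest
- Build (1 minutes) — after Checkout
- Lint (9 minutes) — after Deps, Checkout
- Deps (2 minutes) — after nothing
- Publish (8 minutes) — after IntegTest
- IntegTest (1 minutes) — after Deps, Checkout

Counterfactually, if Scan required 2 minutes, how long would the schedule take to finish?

15

Baseline: Checkout→Lint = 6+9 = 15 → 15 minutes.
Scan is off the critical path — its longest chain is 12 minutes, giving 3 of slack.
That remains the longest chain; total 15 minutes.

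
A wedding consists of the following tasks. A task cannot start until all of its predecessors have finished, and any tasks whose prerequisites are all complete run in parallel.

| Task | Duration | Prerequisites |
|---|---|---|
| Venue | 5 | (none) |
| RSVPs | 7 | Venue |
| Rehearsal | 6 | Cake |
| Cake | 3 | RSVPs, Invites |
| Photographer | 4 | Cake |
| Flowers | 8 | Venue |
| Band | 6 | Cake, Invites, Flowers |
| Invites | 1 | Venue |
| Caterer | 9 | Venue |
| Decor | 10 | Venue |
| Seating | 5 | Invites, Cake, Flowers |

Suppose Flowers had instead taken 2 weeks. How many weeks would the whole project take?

Baseline: Venue→RSVPs→Cake→Band = 5+7+3+6 = 21 → 21 weeks.
Flowers has 2 weeks of float (longest path through it is 19).
The critical path is still Venue→RSVPs→Cake→Band; finish is now 21 weeks.

21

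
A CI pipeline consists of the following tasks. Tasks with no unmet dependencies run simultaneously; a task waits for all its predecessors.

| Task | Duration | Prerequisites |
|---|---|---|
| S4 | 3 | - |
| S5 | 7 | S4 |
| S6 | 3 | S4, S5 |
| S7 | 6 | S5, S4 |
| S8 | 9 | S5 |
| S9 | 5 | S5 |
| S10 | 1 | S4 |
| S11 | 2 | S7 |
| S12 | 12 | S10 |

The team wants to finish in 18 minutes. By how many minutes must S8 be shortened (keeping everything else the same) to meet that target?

1

Current finish: 19 minutes; target: 18.
S8 is on every critical path, so each minute cut from S8 cuts the finish by one (this holds down to a finish of 18).
Need 19 − 18 = 1 minute off S8 → S8 becomes 8 minutes, finish becomes 18.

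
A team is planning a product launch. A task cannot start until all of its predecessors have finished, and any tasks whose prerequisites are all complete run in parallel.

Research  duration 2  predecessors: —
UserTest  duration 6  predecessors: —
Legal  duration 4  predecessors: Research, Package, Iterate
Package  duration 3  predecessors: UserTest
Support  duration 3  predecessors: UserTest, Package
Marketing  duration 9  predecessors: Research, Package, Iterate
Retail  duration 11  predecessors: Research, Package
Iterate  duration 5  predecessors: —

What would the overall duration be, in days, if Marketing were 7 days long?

20

The binding path is UserTest→Package→Retail = 6+3+11 = 20; finish at 20 days.
The longest path through Marketing is only 18 days, so Marketing has float 2.
That remains the longest chain; total 20 days.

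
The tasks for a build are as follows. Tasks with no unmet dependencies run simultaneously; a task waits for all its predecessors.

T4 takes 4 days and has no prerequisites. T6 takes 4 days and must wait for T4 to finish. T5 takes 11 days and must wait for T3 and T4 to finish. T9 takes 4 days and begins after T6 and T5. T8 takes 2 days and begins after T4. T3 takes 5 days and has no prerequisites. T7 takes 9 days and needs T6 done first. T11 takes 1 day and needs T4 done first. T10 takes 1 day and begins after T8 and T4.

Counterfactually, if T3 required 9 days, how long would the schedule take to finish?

24

Actual critical path: T3→T5→T9 = 5+11+4 = 20 ⇒ 20 days.
T3 is on the critical path; changing it to 9 makes that path 24 days.
The critical path is still T3→T5→T9; finish is now 24 days.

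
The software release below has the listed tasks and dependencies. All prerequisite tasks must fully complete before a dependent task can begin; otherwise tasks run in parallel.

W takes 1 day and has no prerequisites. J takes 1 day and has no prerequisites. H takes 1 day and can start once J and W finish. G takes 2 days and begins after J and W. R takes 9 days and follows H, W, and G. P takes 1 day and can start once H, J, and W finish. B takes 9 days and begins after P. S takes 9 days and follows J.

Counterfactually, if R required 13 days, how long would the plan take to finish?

16

Critical path before the change: J→G→R = 1+2+9 = 12 giving 12 days.
Since R is critical, the +4 change carries straight to that chain (now 16 days).
The binding chain switches to W→G→R = 1+2+13 = 16; finish 16 days.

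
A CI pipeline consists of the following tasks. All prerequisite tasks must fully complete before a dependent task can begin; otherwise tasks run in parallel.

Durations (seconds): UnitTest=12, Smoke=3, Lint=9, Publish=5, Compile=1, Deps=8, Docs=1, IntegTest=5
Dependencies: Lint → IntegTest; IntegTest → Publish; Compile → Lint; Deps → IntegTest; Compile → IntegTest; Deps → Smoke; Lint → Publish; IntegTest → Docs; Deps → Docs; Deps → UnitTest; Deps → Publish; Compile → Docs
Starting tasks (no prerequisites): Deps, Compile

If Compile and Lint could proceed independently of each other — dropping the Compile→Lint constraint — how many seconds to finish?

20

Original critical path: Deps→UnitTest = 8+12 = 20 ⇒ 20 seconds.
Without Compile→Lint, Lint's earliest start moves from 1 to 0.
New critical path: Deps→UnitTest = 8+12 = 20 ⇒ 20 seconds.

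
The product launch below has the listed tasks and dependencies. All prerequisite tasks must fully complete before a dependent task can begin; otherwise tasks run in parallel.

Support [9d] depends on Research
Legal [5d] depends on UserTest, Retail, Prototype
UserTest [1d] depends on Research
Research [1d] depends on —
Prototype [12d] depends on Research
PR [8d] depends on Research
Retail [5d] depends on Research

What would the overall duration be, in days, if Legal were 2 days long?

15

As given, the longest chain is Research→Prototype→Legal = 1+12+5 = 18, so the finish is 18 days.
Since Legal is critical, the -3 change carries straight to that chain (now 15 days).
That remains the longest chain; total 15 days.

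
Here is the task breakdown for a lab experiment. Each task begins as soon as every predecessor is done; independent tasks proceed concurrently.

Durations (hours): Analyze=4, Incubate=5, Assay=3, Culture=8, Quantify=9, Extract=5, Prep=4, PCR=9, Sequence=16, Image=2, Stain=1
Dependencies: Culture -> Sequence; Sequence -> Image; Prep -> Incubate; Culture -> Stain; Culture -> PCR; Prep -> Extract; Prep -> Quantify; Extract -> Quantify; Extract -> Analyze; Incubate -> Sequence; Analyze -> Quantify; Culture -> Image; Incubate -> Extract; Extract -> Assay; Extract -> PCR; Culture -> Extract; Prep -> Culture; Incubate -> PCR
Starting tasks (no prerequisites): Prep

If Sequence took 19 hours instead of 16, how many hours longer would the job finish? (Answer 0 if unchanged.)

3

As given, the longest chain is Prep→Culture→Sequence→Image = 4+8+16+2 = 30, so the finish is 30 hours.
Sequence lies on that path, so at 19 hours the path becomes 33 hours.
The critical path is still Prep→Culture→Sequence→Image; finish is now 33 hours.
Change in finish: 33 − 30 = +3 hours.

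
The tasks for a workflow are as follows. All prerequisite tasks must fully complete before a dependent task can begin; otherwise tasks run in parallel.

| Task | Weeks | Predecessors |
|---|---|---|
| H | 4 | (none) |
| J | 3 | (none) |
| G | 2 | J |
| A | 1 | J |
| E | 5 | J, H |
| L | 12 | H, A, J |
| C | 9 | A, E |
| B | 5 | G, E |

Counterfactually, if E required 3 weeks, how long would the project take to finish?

Baseline: H→E→C = 4+5+9 = 18 → 18 weeks.
Since E is critical, the -2 change carries straight to that chain (now 16 weeks).
The critical path is still H→E→C; finish is now 16 weeks.

16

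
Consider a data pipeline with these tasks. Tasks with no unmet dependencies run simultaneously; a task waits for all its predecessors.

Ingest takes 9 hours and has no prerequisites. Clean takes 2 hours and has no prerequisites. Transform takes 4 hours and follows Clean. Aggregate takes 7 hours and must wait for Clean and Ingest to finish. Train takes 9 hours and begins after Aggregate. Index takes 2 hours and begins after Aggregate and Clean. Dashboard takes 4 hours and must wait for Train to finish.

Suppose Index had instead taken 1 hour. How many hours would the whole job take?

29

Baseline: Ingest→Aggregate→Train→Dashboard = 9+7+9+4 = 29 → 29 hours.
Index is off the critical path — its longest chain is 18 hours, giving 11 of slack.
The critical path is still Ingest→Aggregate→Train→Dashboard; finish is now 29 hours.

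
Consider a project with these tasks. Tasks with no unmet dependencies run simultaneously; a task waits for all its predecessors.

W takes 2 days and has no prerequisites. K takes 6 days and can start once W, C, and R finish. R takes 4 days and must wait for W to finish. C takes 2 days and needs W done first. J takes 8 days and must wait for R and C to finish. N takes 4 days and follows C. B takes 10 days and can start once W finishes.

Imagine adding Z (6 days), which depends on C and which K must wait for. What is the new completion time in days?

16

Originally the project takes 14 days.
With Z inserted, K now waits for max(W, C, R, Z).
New critical path: W→C→Z→K = 2+2+6+6 = 16 ⇒ 16 days.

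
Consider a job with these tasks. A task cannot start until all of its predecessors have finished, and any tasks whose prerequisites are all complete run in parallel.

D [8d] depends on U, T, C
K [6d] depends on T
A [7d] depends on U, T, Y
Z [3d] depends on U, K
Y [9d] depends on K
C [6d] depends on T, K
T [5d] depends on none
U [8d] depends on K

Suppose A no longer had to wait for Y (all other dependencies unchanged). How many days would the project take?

27

Original critical path: T→K→U→D = 5+6+8+8 = 27 ⇒ 27 days.
Without Y→A, A's earliest start moves from 20 to 19.
New critical path: T→K→U→D = 5+6+8+8 = 27 ⇒ 27 days.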